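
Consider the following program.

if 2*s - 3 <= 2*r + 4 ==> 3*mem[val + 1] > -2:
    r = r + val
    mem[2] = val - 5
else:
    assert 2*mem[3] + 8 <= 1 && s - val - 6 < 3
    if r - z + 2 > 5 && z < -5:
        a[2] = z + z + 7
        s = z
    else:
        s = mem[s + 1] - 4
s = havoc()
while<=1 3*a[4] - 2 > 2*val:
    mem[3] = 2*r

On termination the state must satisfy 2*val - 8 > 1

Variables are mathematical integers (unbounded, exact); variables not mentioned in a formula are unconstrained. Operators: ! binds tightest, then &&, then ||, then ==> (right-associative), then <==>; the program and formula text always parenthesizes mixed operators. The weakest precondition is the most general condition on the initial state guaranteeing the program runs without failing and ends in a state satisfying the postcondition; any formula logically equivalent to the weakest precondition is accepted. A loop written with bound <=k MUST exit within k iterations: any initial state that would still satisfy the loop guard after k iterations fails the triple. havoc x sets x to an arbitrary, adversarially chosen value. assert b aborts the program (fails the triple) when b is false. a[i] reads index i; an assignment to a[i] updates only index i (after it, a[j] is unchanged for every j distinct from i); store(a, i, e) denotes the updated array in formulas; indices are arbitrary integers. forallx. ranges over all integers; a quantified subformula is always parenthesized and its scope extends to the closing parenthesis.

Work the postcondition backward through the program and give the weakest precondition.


Working backward. After the program, the postcondition 2*val - 8 > 1 must hold; in canonical form it is 2*val > 9.
Before the loop (bound <=1), unroll the exhaustion recursion (WP_0 = exit-now case; WP_j = one more guarded iteration, up to j = 1):
  WP_0: (!(3*a[4] > 2*val + 2)) && 2*val > 9
  WP_1: (3*a[4] > 2*val + 2 ==> ((!(3*a[4] > 2*val + 2)) && 2*val > 9)) && ((!(3*a[4] > 2*val + 2)) ==> 2*val > 9)
So before the loop: (3*a[4] > 2*val + 2 ==> ((!(3*a[4] > 2*val + 2)) && 2*val > 9)) && ((!(3*a[4] > 2*val + 2)) ==> 2*val > 9)
Before havoc s: (3*a[4] > 2*val + 2 ==> ((!(3*a[4] > 2*val + 2)) && 2*val > 9)) && ((!(3*a[4] > 2*val + 2)) ==> 2*val > 9)
Then branch requires (3*a[4] > 2*val + 2 ==> ((!(3*a[4] > 2*val + 2)) && 2*val > 9)) && ((!(3*a[4] > 2*val + 2)) ==> 2*val > 9); else branch requires 2*mem[3] <= -7 && s < val + 9 && ((r > z + 3 && z < -5) ==> ((3*a[4] > 2*val + 2 ==> ((!(3*a[4] > 2*val + 2)) && 2*val > 9)) && ((!(3*a[4] > 2*val + 2)) ==> 2*val > 9))) && ((!(r > z + 3 && z < -5)) ==> ((3*a[4] > 2*val + 2 ==> ((!(3*a[4] > 2*val + 2)) && 2*val > 9)) && ((!(3*a[4] > 2*val + 2)) ==> 2*val > 9))).
Before the if: ((2*s <= 2*r + 7 ==> 3*mem[val + 1] > -2) ==> ((3*a[4] > 2*val + 2 ==> ((!(3*a[4] > 2*val + 2)) && 2*val > 9)) && ((!(3*a[4] > 2*val + 2)) ==> 2*val > 9))) && ((!(2*s <= 2*r + 7 ==> 3*mem[val + 1] > -2)) ==> (2*mem[3] <= -7 && s < val + 9 && ((r > z + 3 && z < -5) ==> ((3*a[4] > 2*val + 2 ==> ((!(3*a[4] > 2*val + 2)) && 2*val > 9)) && ((!(3*a[4] > 2*val + 2)) ==> 2*val > 9))) && ((!(r > z + 3 && z < -5)) ==> ((3*a[4] > 2*val + 2 ==> ((!(3*a[4] > 2*val + 2)) && 2*val > 9)) && ((!(3*a[4] > 2*val + 2)) ==> 2*val > 9)))))
Answer: WP = ((2*s <= 2*r + 7 ==> 3*mem[val + 1] > -2) ==> ((3*a[4] > 2*val + 2 ==> ((!(3*a[4] > 2*val + 2)) && 2*val > 9)) && ((!(3*a[4] > 2*val + 2)) ==> 2*val > 9))) && ((!(2*s <= 2*r + 7 ==> 3*mem[val + 1] > -2)) ==> (2*mem[3] <= -7 && s < val + 9 && ((r > z + 3 && z < -5) ==> ((3*a[4] > 2*val + 2 ==> ((!(3*a[4] > 2*val + 2)) && 2*val > 9)) && ((!(3*a[4] > 2*val + 2)) ==> 2*val > 9))) && ((!(r > z + 3 && z < -5)) ==> ((3*a[4] > 2*val + 2 ==> ((!(3*a[4] > 2*val + 2)) && 2*val > 9)) && ((!(3*a[4] > 2*val + 2)) ==> 2*val > 9)))))


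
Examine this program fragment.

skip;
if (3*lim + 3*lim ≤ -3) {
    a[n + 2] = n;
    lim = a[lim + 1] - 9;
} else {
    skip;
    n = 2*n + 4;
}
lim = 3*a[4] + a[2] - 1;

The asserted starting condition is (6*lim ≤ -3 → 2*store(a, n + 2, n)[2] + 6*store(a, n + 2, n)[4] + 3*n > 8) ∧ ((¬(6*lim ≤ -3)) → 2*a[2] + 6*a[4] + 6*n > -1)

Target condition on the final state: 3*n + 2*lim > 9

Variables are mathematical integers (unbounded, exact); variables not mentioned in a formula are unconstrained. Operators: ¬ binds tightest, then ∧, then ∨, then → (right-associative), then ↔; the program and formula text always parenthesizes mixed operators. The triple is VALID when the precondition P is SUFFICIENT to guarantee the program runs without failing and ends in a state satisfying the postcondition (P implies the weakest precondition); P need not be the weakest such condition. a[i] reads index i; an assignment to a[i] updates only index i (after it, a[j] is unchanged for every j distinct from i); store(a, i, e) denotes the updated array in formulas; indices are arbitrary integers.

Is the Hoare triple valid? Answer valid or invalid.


Working backward. After the program, the postcondition 3*n + 2*lim > 9 must hold; in canonical form it is 2*lim + 3*n > 9.
Before lim := 3*a[4] + a[2] - 1: 2*a[2] + 6*a[4] + 3*n > 11
Then branch requires 2*store(a, n + 2, n)[2] + 6*store(a, n + 2, n)[4] + 3*n > 11; else branch requires 2*a[2] + 6*a[4] + 6*n > -1.
Before the if: (6*lim ≤ -3 → 2*store(a, n + 2, n)[2] + 6*store(a, n + 2, n)[4] + 3*n > 11) ∧ ((¬(6*lim ≤ -3)) → 2*a[2] + 6*a[4] + 6*n > -1)
Before skip: (6*lim ≤ -3 → 2*store(a, n + 2, n)[2] + 6*store(a, n + 2, n)[4] + 3*n > 11) ∧ ((¬(6*lim ≤ -3)) → 2*a[2] + 6*a[4] + 6*n > -1)
The weakest precondition is (6*lim ≤ -3 → 2*store(a, n + 2, n)[2] + 6*store(a, n + 2, n)[4] + 3*n > 11) ∧ ((¬(6*lim ≤ -3)) → 2*a[2] + 6*a[4] + 6*n > -1).
Check whether (6*lim ≤ -3 → 2*store(a, n + 2, n)[2] + 6*store(a, n + 2, n)[4] + 3*n > 8) ∧ ((¬(6*lim ≤ -3)) → 2*a[2] + 6*a[4] + 6*n > -1) implies it.
Countermodel: at the initial state a = {[2] = 46563, [3] = 5, [4] = -15520, elsewhere 5}, lim = -1, n = 1, the precondition holds but the weakest precondition fails.
Answer: invalid


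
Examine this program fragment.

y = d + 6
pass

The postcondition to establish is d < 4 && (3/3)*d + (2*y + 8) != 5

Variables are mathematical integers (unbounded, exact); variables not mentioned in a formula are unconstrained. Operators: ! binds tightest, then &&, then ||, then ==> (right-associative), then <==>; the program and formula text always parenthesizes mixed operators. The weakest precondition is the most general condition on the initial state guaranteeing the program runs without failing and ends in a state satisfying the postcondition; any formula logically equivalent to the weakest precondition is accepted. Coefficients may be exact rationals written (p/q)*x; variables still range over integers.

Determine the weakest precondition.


Working backward. After the program, the postcondition d < 4 && (3/3)*d + (2*y + 8) != 5 must hold; in canonical form it is d < 4 && d + 2*y != -3.
Before skip: d < 4 && d + 2*y != -3
Before y := d + 6: d < 4 && 3*d != -15
Answer: WP = d < 4 && 3*d != -15


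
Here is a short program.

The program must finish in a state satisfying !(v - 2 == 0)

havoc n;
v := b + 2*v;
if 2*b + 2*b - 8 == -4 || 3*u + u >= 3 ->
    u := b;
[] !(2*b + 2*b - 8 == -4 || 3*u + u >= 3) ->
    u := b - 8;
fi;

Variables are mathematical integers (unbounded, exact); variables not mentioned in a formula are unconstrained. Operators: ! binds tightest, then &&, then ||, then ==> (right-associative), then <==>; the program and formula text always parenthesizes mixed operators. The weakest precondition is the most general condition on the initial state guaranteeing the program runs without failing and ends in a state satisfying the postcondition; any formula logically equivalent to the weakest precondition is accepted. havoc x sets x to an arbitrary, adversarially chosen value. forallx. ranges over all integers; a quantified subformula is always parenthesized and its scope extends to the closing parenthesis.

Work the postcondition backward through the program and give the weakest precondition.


Working backward. After the program, the postcondition !(v - 2 == 0) must hold; in canonical form it is !(v == 2).
Then branch requires !(v == 2); else branch requires !(v == 2).
Before the if: ((4*b == 4 || 4*u >= 3) ==> (!(v == 2))) && ((!(4*b == 4 || 4*u >= 3)) ==> (!(v == 2)))
Before v := b + 2*v: ((4*b == 4 || 4*u >= 3) ==> (!(b + 2*v == 2))) && ((!(4*b == 4 || 4*u >= 3)) ==> (!(b + 2*v == 2)))
Before havoc n: ((4*b == 4 || 4*u >= 3) ==> (!(b + 2*v == 2))) && ((!(4*b == 4 || 4*u >= 3)) ==> (!(b + 2*v == 2)))
Answer: WP = ((4*b == 4 || 4*u >= 3) ==> (!(b + 2*v == 2))) && ((!(4*b == 4 || 4*u >= 3)) ==> (!(b + 2*v == 2)))


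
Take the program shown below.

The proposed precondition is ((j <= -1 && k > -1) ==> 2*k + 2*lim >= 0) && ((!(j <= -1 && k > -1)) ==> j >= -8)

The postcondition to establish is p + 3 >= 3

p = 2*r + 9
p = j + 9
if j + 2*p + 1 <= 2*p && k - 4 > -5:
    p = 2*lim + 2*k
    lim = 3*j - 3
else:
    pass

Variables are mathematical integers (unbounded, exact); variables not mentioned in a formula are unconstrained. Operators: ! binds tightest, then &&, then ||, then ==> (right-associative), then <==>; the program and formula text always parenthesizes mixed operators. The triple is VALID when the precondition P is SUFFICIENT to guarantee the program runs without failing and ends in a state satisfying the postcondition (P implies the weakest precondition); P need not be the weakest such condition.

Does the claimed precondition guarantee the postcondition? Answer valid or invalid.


Working backward. After the program, the postcondition p + 3 >= 3 must hold; in canonical form it is p >= 0.
Then branch requires 2*k + 2*lim >= 0; else branch requires p >= 0.
Before the if: ((j <= -1 && k > -1) ==> 2*k + 2*lim >= 0) && ((!(j <= -1 && k > -1)) ==> p >= 0)
Before p := j + 9: ((j <= -1 && k > -1) ==> 2*k + 2*lim >= 0) && ((!(j <= -1 && k > -1)) ==> j >= -9)
Before p := 2*r + 9: ((j <= -1 && k > -1) ==> 2*k + 2*lim >= 0) && ((!(j <= -1 && k > -1)) ==> j >= -9)
The weakest precondition is ((j <= -1 && k > -1) ==> 2*k + 2*lim >= 0) && ((!(j <= -1 && k > -1)) ==> j >= -9).
Check whether ((j <= -1 && k > -1) ==> 2*k + 2*lim >= 0) && ((!(j <= -1 && k > -1)) ==> j >= -8) implies it.
Every state satisfying the precondition satisfies the weakest precondition: the implication holds.
Answer: valid


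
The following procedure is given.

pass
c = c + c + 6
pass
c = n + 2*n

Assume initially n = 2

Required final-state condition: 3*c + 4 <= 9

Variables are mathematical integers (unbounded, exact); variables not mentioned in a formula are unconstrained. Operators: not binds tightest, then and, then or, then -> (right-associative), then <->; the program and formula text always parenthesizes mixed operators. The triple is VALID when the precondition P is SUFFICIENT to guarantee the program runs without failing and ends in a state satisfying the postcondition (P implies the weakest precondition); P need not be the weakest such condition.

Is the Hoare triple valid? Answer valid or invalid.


Working backward. After the program, the postcondition 3*c + 4 <= 9 must hold; in canonical form it is 3*c <= 5.
Before c := n + 2*n: 9*n <= 5
Before skip: 9*n <= 5
Before c := c + c + 6: 9*n <= 5
Before skip: 9*n <= 5
The weakest precondition is 9*n <= 5.
Check whether n = 2 implies it.
Countermodel: at the initial state n = 2, the precondition holds but the weakest precondition fails.
Answer: invalid


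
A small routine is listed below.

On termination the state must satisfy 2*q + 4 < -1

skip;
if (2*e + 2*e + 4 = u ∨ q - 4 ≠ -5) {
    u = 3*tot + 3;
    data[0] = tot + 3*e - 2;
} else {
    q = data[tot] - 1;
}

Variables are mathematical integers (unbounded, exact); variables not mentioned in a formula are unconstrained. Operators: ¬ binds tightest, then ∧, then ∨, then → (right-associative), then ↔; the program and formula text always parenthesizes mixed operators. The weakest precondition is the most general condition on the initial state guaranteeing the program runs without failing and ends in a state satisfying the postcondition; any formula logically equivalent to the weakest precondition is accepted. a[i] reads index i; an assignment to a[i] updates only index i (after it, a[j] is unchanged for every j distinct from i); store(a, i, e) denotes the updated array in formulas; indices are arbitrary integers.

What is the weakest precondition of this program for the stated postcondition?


Working backward. After the program, the postcondition 2*q + 4 < -1 must hold; in canonical form it is 2*q < -5.
Then branch requires 2*q < -5; else branch requires 2*data[tot] < -3.
Before the if: ((4*e = u - 4 ∨ q ≠ -1) → 2*q < -5) ∧ ((¬(4*e = u - 4 ∨ q ≠ -1)) → 2*data[tot] < -3)
Before skip: ((4*e = u - 4 ∨ q ≠ -1) → 2*q < -5) ∧ ((¬(4*e = u - 4 ∨ q ≠ -1)) → 2*data[tot] < -3)
Answer: WP = ((4*e = u - 4 ∨ q ≠ -1) → 2*q < -5) ∧ ((¬(4*e = u - 4 ∨ q ≠ -1)) → 2*data[tot] < -3)


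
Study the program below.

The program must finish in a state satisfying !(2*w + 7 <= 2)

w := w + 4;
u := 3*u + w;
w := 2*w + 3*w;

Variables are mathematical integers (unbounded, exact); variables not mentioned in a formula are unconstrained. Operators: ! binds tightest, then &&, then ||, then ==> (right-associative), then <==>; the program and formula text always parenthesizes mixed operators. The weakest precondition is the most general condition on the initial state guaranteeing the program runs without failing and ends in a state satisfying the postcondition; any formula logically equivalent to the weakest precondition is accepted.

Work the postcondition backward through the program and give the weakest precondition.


Working backward. After the program, the postcondition !(2*w + 7 <= 2) must hold; in canonical form it is !(2*w <= -5).
Before w := 2*w + 3*w: !(10*w <= -5)
Before u := 3*u + w: !(10*w <= -5)
Before w := w + 4: !(10*w <= -45)
Answer: WP = !(10*w <= -45)


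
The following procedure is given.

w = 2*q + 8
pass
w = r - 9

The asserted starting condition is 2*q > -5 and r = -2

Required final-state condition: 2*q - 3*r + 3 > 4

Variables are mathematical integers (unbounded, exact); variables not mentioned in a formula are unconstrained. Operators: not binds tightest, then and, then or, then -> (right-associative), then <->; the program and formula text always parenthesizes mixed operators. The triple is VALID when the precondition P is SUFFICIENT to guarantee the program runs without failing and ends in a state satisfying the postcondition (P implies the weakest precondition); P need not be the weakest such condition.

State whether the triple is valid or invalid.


Working backward. After the program, the postcondition 2*q - 3*r + 3 > 4 must hold; in canonical form it is 2*q > 3*r + 1.
Before w := r - 9: 2*q > 3*r + 1
Before skip: 2*q > 3*r + 1
Before w := 2*q + 8: 2*q > 3*r + 1
The weakest precondition is 2*q > 3*r + 1.
Check whether 2*q > -5 and r = -2 implies it.
Every state satisfying the precondition satisfies the weakest precondition: the implication holds.
Answer: valid


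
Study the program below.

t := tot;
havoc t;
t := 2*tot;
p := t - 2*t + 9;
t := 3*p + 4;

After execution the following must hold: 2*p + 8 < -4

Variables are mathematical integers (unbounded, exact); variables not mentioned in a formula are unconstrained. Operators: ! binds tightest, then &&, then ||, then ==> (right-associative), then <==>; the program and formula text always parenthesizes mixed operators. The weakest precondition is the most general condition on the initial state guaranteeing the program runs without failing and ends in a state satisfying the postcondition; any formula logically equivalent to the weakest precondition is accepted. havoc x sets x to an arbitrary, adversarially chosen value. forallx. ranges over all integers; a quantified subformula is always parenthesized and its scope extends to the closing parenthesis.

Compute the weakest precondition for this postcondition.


Working backward. After the program, the postcondition 2*p + 8 < -4 must hold; in canonical form it is 2*p < -12.
Before t := 3*p + 4: 2*p < -12
Before p := t - 2*t + 9: 2*t > 30
Before t := 2*tot: 4*tot > 30
Before havoc t: 4*tot > 30
Before t := tot: 4*tot > 30
Answer: WP = 4*tot > 30


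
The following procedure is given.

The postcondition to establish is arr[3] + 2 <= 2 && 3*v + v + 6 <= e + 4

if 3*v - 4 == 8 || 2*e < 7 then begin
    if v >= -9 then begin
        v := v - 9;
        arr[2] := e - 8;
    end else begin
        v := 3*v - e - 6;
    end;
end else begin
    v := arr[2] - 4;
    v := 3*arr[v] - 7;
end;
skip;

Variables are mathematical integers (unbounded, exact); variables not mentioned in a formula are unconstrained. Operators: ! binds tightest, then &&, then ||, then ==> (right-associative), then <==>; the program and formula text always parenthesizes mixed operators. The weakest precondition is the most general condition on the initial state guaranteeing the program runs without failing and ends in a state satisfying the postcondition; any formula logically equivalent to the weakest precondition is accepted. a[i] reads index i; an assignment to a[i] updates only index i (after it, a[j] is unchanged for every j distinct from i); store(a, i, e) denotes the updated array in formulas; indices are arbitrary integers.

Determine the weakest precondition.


Working backward. After the program, the postcondition arr[3] + 2 <= 2 && 3*v + v + 6 <= e + 4 must hold; in canonical form it is arr[3] <= 0 && 4*v <= e - 2.
Before skip: arr[3] <= 0 && 4*v <= e - 2
Then branch requires (v >= -9 ==> (arr[3] <= 0 && 4*v <= e + 34)) && ((!(v >= -9)) ==> (arr[3] <= 0 && 12*v <= 5*e + 22)); else branch requires arr[3] <= 0 && 12*arr[arr[2] - 4] <= e + 26.
Before the if: ((3*v == 12 || 2*e < 7) ==> ((v >= -9 ==> (arr[3] <= 0 && 4*v <= e + 34)) && ((!(v >= -9)) ==> (arr[3] <= 0 && 12*v <= 5*e + 22)))) && ((!(3*v == 12 || 2*e < 7)) ==> (arr[3] <= 0 && 12*arr[arr[2] - 4] <= e + 26))
Answer: WP = ((3*v == 12 || 2*e < 7) ==> ((v >= -9 ==> (arr[3] <= 0 && 4*v <= e + 34)) && ((!(v >= -9)) ==> (arr[3] <= 0 && 12*v <= 5*e + 22)))) && ((!(3*v == 12 || 2*e < 7)) ==> (arr[3] <= 0 && 12*arr[arr[2] - 4] <= e + 26))


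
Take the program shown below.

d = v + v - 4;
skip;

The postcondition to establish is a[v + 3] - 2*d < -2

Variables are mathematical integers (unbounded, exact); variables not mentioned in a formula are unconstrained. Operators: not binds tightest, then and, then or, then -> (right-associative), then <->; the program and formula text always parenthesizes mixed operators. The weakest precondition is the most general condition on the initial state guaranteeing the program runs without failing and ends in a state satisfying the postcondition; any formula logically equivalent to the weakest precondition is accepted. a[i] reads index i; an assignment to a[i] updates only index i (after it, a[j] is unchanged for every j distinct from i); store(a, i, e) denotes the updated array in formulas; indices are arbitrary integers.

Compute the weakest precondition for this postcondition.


Working backward. After the program, the postcondition a[v + 3] - 2*d < -2 must hold; in canonical form it is a[v + 3] < 2*d - 2.
Before skip: a[v + 3] < 2*d - 2
Before d := v + v - 4: a[v + 3] < 4*v - 10
Answer: WP = a[v + 3] < 4*v - 10


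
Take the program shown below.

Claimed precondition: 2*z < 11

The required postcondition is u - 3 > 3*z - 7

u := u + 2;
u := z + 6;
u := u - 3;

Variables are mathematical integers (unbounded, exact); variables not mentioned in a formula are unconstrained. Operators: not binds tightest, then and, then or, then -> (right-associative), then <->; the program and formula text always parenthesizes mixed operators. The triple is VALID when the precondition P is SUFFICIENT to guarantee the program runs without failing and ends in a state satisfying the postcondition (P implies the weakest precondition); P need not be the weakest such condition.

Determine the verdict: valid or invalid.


Working backward. After the program, the postcondition u - 3 > 3*z - 7 must hold; in canonical form it is u > 3*z - 4.
Before u := u - 3: u > 3*z - 1
Before u := z + 6: 2*z < 7
Before u := u + 2: 2*z < 7
The weakest precondition is 2*z < 7.
Check whether 2*z < 11 implies it.
Countermodel: at the initial state z = 4, the precondition holds but the weakest precondition fails.
Answer: invalid


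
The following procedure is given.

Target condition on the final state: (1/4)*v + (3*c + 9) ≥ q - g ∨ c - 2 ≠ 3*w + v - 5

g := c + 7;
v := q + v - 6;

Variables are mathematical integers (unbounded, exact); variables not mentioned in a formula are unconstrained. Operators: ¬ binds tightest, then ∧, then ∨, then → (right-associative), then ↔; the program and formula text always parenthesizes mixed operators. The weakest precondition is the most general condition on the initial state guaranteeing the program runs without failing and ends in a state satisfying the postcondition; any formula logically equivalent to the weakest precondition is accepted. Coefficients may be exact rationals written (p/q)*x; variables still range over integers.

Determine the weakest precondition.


Working backward. After the program, the postcondition (1/4)*v + (3*c + 9) ≥ q - g ∨ c - 2 ≠ 3*w + v - 5 must hold; in canonical form it is 3*c + g + (1/4)*v ≥ q - 9 ∨ c ≠ v + 3*w - 3.
Before v := q + v - 6: 3*c + g + (1/4)*v ≥ (3/4)*q - 15/2 ∨ c ≠ q + v + 3*w - 9
Before g := c + 7: 4*c + (1/4)*v ≥ (3/4)*q - 29/2 ∨ c ≠ q + v + 3*w - 9
Answer: WP = 4*c + (1/4)*v ≥ (3/4)*q - 29/2 ∨ c ≠ q + v + 3*w - 9


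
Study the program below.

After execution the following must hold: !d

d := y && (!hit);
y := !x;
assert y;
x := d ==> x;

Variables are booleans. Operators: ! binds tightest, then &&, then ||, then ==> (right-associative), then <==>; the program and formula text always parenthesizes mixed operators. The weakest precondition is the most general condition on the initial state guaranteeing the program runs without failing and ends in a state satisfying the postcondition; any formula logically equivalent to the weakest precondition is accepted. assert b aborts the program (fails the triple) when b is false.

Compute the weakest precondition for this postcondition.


Working backward. After the program, !d must hold.
Before x := d ==> x: !d
Before assert y: y && (!d)
Before y := !x: (!x) && (!d)
Before d := y && (!hit): (!x) && (!(y && (!hit)))
Answer: WP = (!x) && (!(y && (!hit)))


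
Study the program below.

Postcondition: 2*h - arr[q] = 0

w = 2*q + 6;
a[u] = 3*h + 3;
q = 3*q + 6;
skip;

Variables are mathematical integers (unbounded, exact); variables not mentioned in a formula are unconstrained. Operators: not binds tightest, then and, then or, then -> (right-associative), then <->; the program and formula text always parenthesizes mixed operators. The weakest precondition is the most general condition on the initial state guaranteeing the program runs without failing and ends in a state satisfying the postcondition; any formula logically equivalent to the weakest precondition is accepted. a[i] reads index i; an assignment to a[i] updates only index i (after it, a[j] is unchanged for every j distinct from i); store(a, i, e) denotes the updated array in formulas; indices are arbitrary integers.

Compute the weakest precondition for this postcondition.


Working backward. After the program, the postcondition 2*h - arr[q] = 0 must hold; in canonical form it is 2*h = arr[q].
Before skip: 2*h = arr[q]
Before q := 3*q + 6: 2*h = arr[3*q + 6]
Before a[u] := 3*h + 3: 2*h = arr[3*q + 6]
Before w := 2*q + 6: 2*h = arr[3*q + 6]
Answer: WP = 2*h = arr[3*q + 6]


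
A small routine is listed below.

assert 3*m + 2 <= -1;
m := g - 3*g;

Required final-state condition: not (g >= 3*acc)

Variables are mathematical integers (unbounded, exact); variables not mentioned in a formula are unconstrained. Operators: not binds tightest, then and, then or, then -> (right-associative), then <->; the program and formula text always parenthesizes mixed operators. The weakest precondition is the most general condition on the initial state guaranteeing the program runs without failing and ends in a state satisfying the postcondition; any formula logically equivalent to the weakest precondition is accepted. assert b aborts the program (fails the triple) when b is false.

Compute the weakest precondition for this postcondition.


Working backward. After the program, not (g >= 3*acc) must hold.
Before m := g - 3*g: not (g >= 3*acc)
Before assert 3*m + 2 <= -1: 3*m <= -3 and (not (g >= 3*acc))
Answer: WP = 3*m <= -3 and (not (g >= 3*acc))


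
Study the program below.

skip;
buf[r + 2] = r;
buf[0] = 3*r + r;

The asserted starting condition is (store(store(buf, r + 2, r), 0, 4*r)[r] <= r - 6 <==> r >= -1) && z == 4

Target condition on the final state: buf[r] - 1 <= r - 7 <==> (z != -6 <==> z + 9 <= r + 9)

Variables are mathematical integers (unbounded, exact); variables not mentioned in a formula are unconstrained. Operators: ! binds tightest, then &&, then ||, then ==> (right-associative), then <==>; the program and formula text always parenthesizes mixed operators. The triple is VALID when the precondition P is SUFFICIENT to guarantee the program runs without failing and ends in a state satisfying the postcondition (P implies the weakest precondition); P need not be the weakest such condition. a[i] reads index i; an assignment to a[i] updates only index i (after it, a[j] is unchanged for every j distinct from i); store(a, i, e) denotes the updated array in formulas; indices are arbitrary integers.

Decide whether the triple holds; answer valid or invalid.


Working backward. After the program, the postcondition buf[r] - 1 <= r - 7 <==> (z != -6 <==> z + 9 <= r + 9) must hold; in canonical form it is buf[r] <= r - 6 <==> (z != -6 <==> z <= r).
Before buf[0] := 3*r + r: store(buf, 0, 4*r)[r] <= r - 6 <==> (z != -6 <==> z <= r)
Before buf[r + 2] := r: store(store(buf, r + 2, r), 0, 4*r)[r] <= r - 6 <==> (z != -6 <==> z <= r)
Before skip: store(store(buf, r + 2, r), 0, 4*r)[r] <= r - 6 <==> (z != -6 <==> z <= r)
The weakest precondition is store(store(buf, r + 2, r), 0, 4*r)[r] <= r - 6 <==> (z != -6 <==> z <= r).
Check whether (store(store(buf, r + 2, r), 0, 4*r)[r] <= r - 6 <==> r >= -1) && z == 4 implies it.
Countermodel: at the initial state buf = {[-1] = -7, [0] = 3, [1] = 3, elsewhere 3}, r = -1, z = 4, the precondition holds but the weakest precondition fails.
Answer: invalid


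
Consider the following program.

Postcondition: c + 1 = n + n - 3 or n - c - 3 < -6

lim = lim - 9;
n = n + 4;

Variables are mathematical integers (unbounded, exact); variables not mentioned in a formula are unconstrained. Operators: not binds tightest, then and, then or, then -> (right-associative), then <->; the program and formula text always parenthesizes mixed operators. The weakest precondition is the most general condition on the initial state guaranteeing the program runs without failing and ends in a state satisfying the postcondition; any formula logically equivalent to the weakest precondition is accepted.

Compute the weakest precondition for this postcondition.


Working backward. After the program, the postcondition c + 1 = n + n - 3 or n - c - 3 < -6 must hold; in canonical form it is c = 2*n - 4 or n < c - 3.
Before n := n + 4: c = 2*n + 4 or n < c - 7
Before lim := lim - 9: c = 2*n + 4 or n < c - 7
Answer: WP = c = 2*n + 4 or n < c - 7


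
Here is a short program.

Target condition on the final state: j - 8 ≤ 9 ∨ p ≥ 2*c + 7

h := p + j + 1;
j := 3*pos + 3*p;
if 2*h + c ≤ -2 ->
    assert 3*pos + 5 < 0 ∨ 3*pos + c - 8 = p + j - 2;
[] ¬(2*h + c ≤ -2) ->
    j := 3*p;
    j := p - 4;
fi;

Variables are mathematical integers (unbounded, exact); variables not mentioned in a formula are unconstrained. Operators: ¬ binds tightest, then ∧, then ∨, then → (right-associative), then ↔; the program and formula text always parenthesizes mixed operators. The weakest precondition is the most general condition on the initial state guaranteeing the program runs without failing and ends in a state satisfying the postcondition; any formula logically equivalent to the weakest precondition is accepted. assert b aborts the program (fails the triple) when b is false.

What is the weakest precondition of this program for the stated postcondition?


Working backward. After the program, the postcondition j - 8 ≤ 9 ∨ p ≥ 2*c + 7 must hold; in canonical form it is j ≤ 17 ∨ p ≥ 2*c + 7.
Then branch requires (3*pos < -5 ∨ c + 3*pos = j + p + 6) ∧ (j ≤ 17 ∨ p ≥ 2*c + 7); else branch requires p ≤ 21 ∨ p ≥ 2*c + 7.
Before the if: (c + 2*h ≤ -2 → ((3*pos < -5 ∨ c + 3*pos = j + p + 6) ∧ (j ≤ 17 ∨ p ≥ 2*c + 7))) ∧ ((¬(c + 2*h ≤ -2)) → (p ≤ 21 ∨ p ≥ 2*c + 7))
Before j := 3*pos + 3*p: (c + 2*h ≤ -2 → ((3*pos < -5 ∨ c = 4*p + 6) ∧ (3*p + 3*pos ≤ 17 ∨ p ≥ 2*c + 7))) ∧ ((¬(c + 2*h ≤ -2)) → (p ≤ 21 ∨ p ≥ 2*c + 7))
Before h := p + j + 1: (c + 2*j + 2*p ≤ -4 → ((3*pos < -5 ∨ c = 4*p + 6) ∧ (3*p + 3*pos ≤ 17 ∨ p ≥ 2*c + 7))) ∧ ((¬(c + 2*j + 2*p ≤ -4)) → (p ≤ 21 ∨ p ≥ 2*c + 7))
Answer: WP = (c + 2*j + 2*p ≤ -4 → ((3*pos < -5 ∨ c = 4*p + 6) ∧ (3*p + 3*pos ≤ 17 ∨ p ≥ 2*c + 7))) ∧ ((¬(c + 2*j + 2*p ≤ -4)) → (p ≤ 21 ∨ p ≥ 2*c + 7))


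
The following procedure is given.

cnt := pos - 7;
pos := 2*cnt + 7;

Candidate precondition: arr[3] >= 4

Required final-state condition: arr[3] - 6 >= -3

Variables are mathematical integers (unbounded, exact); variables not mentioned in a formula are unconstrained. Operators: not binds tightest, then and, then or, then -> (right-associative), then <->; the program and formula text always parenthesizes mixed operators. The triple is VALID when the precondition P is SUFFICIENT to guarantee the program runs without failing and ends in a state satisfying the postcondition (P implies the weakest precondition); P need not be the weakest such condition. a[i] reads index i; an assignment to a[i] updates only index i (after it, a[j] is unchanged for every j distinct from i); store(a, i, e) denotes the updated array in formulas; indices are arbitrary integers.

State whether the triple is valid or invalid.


Working backward. After the program, the postcondition arr[3] - 6 >= -3 must hold; in canonical form it is arr[3] >= 3.
Before pos := 2*cnt + 7: arr[3] >= 3
Before cnt := pos - 7: arr[3] >= 3
The weakest precondition is arr[3] >= 3.
Check whether arr[3] >= 4 implies it.
Every state satisfying the precondition satisfies the weakest precondition: the implication holds.
Answer: valid


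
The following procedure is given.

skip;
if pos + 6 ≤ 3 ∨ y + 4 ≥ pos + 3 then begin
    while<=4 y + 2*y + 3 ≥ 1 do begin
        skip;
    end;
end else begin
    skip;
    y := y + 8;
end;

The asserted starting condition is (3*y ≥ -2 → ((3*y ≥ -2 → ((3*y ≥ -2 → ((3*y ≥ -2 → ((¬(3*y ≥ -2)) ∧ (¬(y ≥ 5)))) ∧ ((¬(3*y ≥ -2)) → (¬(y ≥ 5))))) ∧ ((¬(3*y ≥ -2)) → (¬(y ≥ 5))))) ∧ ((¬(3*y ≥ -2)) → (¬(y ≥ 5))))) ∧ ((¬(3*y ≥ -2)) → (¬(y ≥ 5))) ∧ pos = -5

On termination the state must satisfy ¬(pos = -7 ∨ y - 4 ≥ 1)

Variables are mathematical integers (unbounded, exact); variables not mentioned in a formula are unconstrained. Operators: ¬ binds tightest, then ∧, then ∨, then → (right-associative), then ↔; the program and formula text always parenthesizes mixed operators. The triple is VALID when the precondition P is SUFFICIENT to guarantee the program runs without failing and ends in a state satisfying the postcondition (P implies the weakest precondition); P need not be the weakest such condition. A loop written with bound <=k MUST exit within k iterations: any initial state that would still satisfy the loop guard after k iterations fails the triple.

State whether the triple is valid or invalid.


Working backward. After the program, the postcondition ¬(pos = -7 ∨ y - 4 ≥ 1) must hold; in canonical form it is ¬(pos = -7 ∨ y ≥ 5).
Then branch requires (3*y ≥ -2 → ((3*y ≥ -2 → ((3*y ≥ -2 → ((3*y ≥ -2 → ((¬(3*y ≥ -2)) ∧ (¬(pos = -7 ∨ y ≥ 5)))) ∧ ((¬(3*y ≥ -2)) → (¬(pos = -7 ∨ y ≥ 5))))) ∧ ((¬(3*y ≥ -2)) → (¬(pos = -7 ∨ y ≥ 5))))) ∧ ((¬(3*y ≥ -2)) → (¬(pos = -7 ∨ y ≥ 5))))) ∧ ((¬(3*y ≥ -2)) → (¬(pos = -7 ∨ y ≥ 5))); else branch requires ¬(pos = -7 ∨ y ≥ -3).
Before the if: ((pos ≤ -3 ∨ y ≥ pos - 1) → ((3*y ≥ -2 → ((3*y ≥ -2 → ((3*y ≥ -2 → ((3*y ≥ -2 → ((¬(3*y ≥ -2)) ∧ (¬(pos = -7 ∨ y ≥ 5)))) ∧ ((¬(3*y ≥ -2)) → (¬(pos = -7 ∨ y ≥ 5))))) ∧ ((¬(3*y ≥ -2)) → (¬(pos = -7 ∨ y ≥ 5))))) ∧ ((¬(3*y ≥ -2)) → (¬(pos = -7 ∨ y ≥ 5))))) ∧ ((¬(3*y ≥ -2)) → (¬(pos = -7 ∨ y ≥ 5))))) ∧ ((¬(pos ≤ -3 ∨ y ≥ pos - 1)) → (¬(pos = -7 ∨ y ≥ -3)))
Before skip: ((pos ≤ -3 ∨ y ≥ pos - 1) → ((3*y ≥ -2 → ((3*y ≥ -2 → ((3*y ≥ -2 → ((3*y ≥ -2 → ((¬(3*y ≥ -2)) ∧ (¬(pos = -7 ∨ y ≥ 5)))) ∧ ((¬(3*y ≥ -2)) → (¬(pos = -7 ∨ y ≥ 5))))) ∧ ((¬(3*y ≥ -2)) → (¬(pos = -7 ∨ y ≥ 5))))) ∧ ((¬(3*y ≥ -2)) → (¬(pos = -7 ∨ y ≥ 5))))) ∧ ((¬(3*y ≥ -2)) → (¬(pos = -7 ∨ y ≥ 5))))) ∧ ((¬(pos ≤ -3 ∨ y ≥ pos - 1)) → (¬(pos = -7 ∨ y ≥ -3)))
The weakest precondition is ((pos ≤ -3 ∨ y ≥ pos - 1) → ((3*y ≥ -2 → ((3*y ≥ -2 → ((3*y ≥ -2 → ((3*y ≥ -2 → ((¬(3*y ≥ -2)) ∧ (¬(pos = -7 ∨ y ≥ 5)))) ∧ ((¬(3*y ≥ -2)) → (¬(pos = -7 ∨ y ≥ 5))))) ∧ ((¬(3*y ≥ -2)) → (¬(pos = -7 ∨ y ≥ 5))))) ∧ ((¬(3*y ≥ -2)) → (¬(pos = -7 ∨ y ≥ 5))))) ∧ ((¬(3*y ≥ -2)) → (¬(pos = -7 ∨ y ≥ 5))))) ∧ ((¬(pos ≤ -3 ∨ y ≥ pos - 1)) → (¬(pos = -7 ∨ y ≥ -3))).
Check whether (3*y ≥ -2 → ((3*y ≥ -2 → ((3*y ≥ -2 → ((3*y ≥ -2 → ((¬(3*y ≥ -2)) ∧ (¬(y ≥ 5)))) ∧ ((¬(3*y ≥ -2)) → (¬(y ≥ 5))))) ∧ ((¬(3*y ≥ -2)) → (¬(y ≥ 5))))) ∧ ((¬(3*y ≥ -2)) → (¬(y ≥ 5))))) ∧ ((¬(3*y ≥ -2)) → (¬(y ≥ 5))) ∧ pos = -5 implies it.
Every state satisfying the precondition satisfies the weakest precondition: the implication holds.
Answer: valid


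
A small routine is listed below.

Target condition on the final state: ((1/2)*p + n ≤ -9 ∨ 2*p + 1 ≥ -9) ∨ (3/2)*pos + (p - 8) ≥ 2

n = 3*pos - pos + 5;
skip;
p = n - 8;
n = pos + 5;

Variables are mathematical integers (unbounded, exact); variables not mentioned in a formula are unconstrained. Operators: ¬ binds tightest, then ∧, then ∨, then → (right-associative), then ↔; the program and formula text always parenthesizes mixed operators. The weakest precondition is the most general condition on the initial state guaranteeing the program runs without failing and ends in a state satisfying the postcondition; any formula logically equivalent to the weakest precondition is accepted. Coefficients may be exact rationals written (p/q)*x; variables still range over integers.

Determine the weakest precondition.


Working backward. After the program, the postcondition ((1/2)*p + n ≤ -9 ∨ 2*p + 1 ≥ -9) ∨ (3/2)*pos + (p - 8) ≥ 2 must hold; in canonical form it is n + (1/2)*p ≤ -9 ∨ 2*p ≥ -10 ∨ p + (3/2)*pos ≥ 10.
Before n := pos + 5: (1/2)*p + pos ≤ -14 ∨ 2*p ≥ -10 ∨ p + (3/2)*pos ≥ 10
Before p := n - 8: (1/2)*n + pos ≤ -10 ∨ 2*n ≥ 6 ∨ n + (3/2)*pos ≥ 18
Before skip: (1/2)*n + pos ≤ -10 ∨ 2*n ≥ 6 ∨ n + (3/2)*pos ≥ 18
Before n := 3*pos - pos + 5: 2*pos ≤ -25/2 ∨ 4*pos ≥ -4 ∨ (7/2)*pos ≥ 13
Answer: WP = 2*pos ≤ -25/2 ∨ 4*pos ≥ -4 ∨ (7/2)*pos ≥ 13


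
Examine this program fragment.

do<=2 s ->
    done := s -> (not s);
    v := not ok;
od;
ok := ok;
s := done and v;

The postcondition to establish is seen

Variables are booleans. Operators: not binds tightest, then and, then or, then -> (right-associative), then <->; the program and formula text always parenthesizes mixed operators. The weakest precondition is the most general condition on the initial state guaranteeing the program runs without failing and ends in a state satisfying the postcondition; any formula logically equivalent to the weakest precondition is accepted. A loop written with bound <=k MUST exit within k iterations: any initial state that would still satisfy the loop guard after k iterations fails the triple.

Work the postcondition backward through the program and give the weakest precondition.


Working backward. After the program, seen must hold.
Before s := done and v: seen
Before ok := ok: seen
Before the loop (bound <=2), unroll the exhaustion recursion (WP_0 = exit-now case; WP_j = one more guarded iteration, up to j = 2):
  WP_0: (not s) and seen
  WP_1: (s -> ((not s) and seen)) and ((not s) -> seen)
  WP_2: (s -> ((s -> ((not s) and seen)) and ((not s) -> seen))) and ((not s) -> seen)
So before the loop: (s -> ((s -> ((not s) and seen)) and ((not s) -> seen))) and ((not s) -> seen)
Answer: WP = (s -> ((s -> ((not s) and seen)) and ((not s) -> seen))) and ((not s) -> seen)


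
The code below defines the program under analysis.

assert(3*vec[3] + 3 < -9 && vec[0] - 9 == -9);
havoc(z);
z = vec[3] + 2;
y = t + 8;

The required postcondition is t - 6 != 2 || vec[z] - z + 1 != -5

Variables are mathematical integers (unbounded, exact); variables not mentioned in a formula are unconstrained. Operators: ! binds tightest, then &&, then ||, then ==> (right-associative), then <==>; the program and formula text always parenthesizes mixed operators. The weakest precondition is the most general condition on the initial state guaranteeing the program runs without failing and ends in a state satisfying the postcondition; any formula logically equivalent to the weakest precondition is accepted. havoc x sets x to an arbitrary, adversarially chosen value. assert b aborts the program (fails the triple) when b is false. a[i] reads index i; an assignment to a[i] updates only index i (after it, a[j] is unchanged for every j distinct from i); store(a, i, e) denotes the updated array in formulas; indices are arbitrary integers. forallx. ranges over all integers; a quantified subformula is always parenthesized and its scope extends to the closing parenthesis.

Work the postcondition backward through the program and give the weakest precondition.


Working backward. After the program, the postcondition t - 6 != 2 || vec[z] - z + 1 != -5 must hold; in canonical form it is t != 8 || vec[z] != z - 6.
Before y := t + 8: t != 8 || vec[z] != z - 6
Before z := vec[3] + 2: t != 8 || vec[vec[3] + 2] != vec[3] - 4
Before havoc z: t != 8 || vec[vec[3] + 2] != vec[3] - 4
Before assert 3*vec[3] + 3 < -9 && vec[0] - 9 == -9: 3*vec[3] < -12 && vec[0] == 0 && (t != 8 || vec[vec[3] + 2] != vec[3] - 4)
Answer: WP = 3*vec[3] < -12 && vec[0] == 0 && (t != 8 || vec[vec[3] + 2] != vec[3] - 4)


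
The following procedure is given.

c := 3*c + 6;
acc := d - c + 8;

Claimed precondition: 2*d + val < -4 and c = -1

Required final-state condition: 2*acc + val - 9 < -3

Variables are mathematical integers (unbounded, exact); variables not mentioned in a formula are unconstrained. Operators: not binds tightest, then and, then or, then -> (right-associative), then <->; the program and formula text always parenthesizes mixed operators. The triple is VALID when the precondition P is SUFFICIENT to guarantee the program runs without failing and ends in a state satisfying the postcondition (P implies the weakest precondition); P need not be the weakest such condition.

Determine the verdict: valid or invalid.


Working backward. After the program, the postcondition 2*acc + val - 9 < -3 must hold; in canonical form it is 2*acc + val < 6.
Before acc := d - c + 8: 2*d + val < 2*c - 10
Before c := 3*c + 6: 2*d + val < 6*c + 2
The weakest precondition is 2*d + val < 6*c + 2.
Check whether 2*d + val < -4 and c = -1 implies it.
Every state satisfying the precondition satisfies the weakest precondition: the implication holds.
Answer: valid
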